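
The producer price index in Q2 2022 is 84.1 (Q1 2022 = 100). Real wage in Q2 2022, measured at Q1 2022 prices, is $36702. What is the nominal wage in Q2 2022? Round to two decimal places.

Nominal = Real × (Index/100) = 36702 × (84.1/100)
        = 36702 × 0.841 = 30866.3820

30866.38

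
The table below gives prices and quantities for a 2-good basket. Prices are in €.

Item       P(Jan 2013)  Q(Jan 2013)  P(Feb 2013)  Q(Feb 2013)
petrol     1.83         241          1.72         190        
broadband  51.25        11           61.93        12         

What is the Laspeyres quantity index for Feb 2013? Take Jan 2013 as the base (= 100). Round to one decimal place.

Laspeyres quantity index uses base-period prices as weights.
ΣP(Jan 2013)·Q(Feb 2013) = 1.83×190 + 51.25×12 = 347.7 + 615 = 962.7
ΣP(Jan 2013)·Q(Jan 2013) = 1.83×241 + 51.25×11 = 441.03 + 563.75 = 1004.78
Index = 962.7 / 1004.78 × 100 = 95.8120

95.8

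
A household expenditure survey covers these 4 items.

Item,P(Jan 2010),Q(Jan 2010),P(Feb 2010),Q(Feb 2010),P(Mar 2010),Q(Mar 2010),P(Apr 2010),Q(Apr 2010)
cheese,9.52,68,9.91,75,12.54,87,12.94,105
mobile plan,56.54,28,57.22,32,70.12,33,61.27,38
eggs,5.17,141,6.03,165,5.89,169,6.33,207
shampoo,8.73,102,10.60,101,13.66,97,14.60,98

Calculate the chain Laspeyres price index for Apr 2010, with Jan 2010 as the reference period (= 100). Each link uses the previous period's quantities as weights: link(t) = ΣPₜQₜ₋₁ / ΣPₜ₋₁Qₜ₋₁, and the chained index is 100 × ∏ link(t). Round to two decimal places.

Link Jan 2010→Feb 2010:
ΣP(Feb 2010)Q(Jan 2010) = 9.91×68 + 57.22×28 + 6.03×141 + 10.60×102 = 673.88 + 1602.16 + 850.23 + 1081.2 = 4207.47
ΣP(Jan 2010)Q(Jan 2010) = 9.52×68 + 56.54×28 + 5.17×141 + 8.73×102 = 647.36 + 1583.12 + 728.97 + 890.46 = 3849.91
link = 4207.47/3849.91 = 1.092875
Link Feb 2010→Mar 2010:
ΣP(Mar 2010)Q(Feb 2010) = 12.54×75 + 70.12×32 + 5.89×165 + 13.66×101 = 940.5 + 2243.84 + 971.85 + 1379.66 = 5535.85
ΣP(Feb 2010)Q(Feb 2010) = 9.91×75 + 57.22×32 + 6.03×165 + 10.60×101 = 743.25 + 1831.04 + 994.95 + 1070.6 = 4639.84
link = 5535.85/4639.84 = 1.193112
Link Mar 2010→Apr 2010:
ΣP(Apr 2010)Q(Mar 2010) = 12.94×87 + 61.27×33 + 6.33×169 + 14.60×97 = 1125.78 + 2021.91 + 1069.77 + 1416.2 = 5633.66
ΣP(Mar 2010)Q(Mar 2010) = 12.54×87 + 70.12×33 + 5.89×169 + 13.66×97 = 1090.98 + 2313.96 + 995.41 + 1325.02 = 5725.37
link = 5633.66/5725.37 = 0.983982
Chained index = 100 × 1.092875 × 1.193112 × 0.983982 = 128.3036

128.30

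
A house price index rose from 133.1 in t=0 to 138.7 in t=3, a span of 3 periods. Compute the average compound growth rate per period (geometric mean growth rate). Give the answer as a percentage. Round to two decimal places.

1.38%

Growth factor = (138.7/133.1)^(1/3) = (1.042074)^(1/3) = 1.013832
Growth rate = 1.013832 − 1 = 0.013832 = 1.3832%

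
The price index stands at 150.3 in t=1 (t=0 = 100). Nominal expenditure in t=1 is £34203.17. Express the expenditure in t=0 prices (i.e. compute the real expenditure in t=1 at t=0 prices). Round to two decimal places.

Real = Nominal ÷ (Index/100) = 34203.17 ÷ (150.3/100)
     = 34203.17 ÷ 1.503 = 22756.6001

22756.60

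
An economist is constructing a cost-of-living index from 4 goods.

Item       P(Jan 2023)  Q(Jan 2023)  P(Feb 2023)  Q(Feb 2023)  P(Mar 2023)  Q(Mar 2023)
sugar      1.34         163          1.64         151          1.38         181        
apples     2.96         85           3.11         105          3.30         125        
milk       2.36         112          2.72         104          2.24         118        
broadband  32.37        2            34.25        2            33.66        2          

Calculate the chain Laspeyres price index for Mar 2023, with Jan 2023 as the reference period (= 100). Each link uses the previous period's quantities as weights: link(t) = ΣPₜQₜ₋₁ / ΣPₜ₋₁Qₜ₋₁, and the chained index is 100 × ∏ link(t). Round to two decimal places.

Link Jan 2023→Feb 2023:
ΣP(Feb 2023)Q(Jan 2023) = 1.64×163 + 3.11×85 + 2.72×112 + 34.25×2 = 267.32 + 264.35 + 304.64 + 68.5 = 904.81
ΣP(Jan 2023)Q(Jan 2023) = 1.34×163 + 2.96×85 + 2.36×112 + 32.37×2 = 218.42 + 251.6 + 264.32 + 64.74 = 799.08
link = 904.81/799.08 = 1.132315
Link Feb 2023→Mar 2023:
ΣP(Mar 2023)Q(Feb 2023) = 1.38×151 + 3.30×105 + 2.24×104 + 33.66×2 = 208.38 + 346.5 + 232.96 + 67.32 = 855.16
ΣP(Feb 2023)Q(Feb 2023) = 1.64×151 + 3.11×105 + 2.72×104 + 34.25×2 = 247.64 + 326.55 + 282.88 + 68.5 = 925.57
link = 855.16/925.57 = 0.923928
Chained index = 100 × 1.132315 × 0.923928 = 104.6177

104.62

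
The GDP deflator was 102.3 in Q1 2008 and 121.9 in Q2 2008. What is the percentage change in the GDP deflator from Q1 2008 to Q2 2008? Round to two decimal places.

19.16%

Change = (121.9 − 102.3) / 102.3 × 100
       = 19.6 / 102.3 × 100 = 19.1593%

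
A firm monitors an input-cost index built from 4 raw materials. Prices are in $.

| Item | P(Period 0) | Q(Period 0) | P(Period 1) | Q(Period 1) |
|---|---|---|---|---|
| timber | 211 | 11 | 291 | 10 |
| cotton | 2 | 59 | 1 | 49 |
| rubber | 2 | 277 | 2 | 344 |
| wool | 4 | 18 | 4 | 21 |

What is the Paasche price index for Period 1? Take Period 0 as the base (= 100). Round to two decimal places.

Paasche price index uses current-period quantities as weights.
ΣP(Period 1)·Q(Period 1) = 291×10 + 1×49 + 2×344 + 4×21 = 2910 + 49 + 688 + 84 = 3731
ΣP(Period 0)·Q(Period 1) = 211×10 + 2×49 + 2×344 + 4×21 = 2110 + 98 + 688 + 84 = 2980
Index = 3731 / 2980 × 100 = 125.2013

125.20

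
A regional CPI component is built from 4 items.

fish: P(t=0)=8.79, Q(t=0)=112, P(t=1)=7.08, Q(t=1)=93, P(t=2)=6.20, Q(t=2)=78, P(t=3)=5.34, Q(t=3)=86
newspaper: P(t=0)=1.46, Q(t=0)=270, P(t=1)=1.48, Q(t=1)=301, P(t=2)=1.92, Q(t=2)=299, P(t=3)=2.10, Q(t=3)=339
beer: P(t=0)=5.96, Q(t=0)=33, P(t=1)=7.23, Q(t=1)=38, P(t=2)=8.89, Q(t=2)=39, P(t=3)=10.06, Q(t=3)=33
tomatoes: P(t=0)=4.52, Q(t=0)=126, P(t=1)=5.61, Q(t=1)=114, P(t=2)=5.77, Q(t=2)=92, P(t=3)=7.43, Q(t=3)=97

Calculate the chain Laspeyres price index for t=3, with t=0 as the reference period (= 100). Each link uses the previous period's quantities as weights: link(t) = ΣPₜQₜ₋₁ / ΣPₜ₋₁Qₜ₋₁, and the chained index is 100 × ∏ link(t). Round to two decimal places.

116.35

Link t=0→t=1:
ΣP(t=1)Q(t=0) = 7.08×112 + 1.48×270 + 7.23×33 + 5.61×126 = 792.96 + 399.6 + 238.59 + 706.86 = 2138.01
ΣP(t=0)Q(t=0) = 8.79×112 + 1.46×270 + 5.96×33 + 4.52×126 = 984.48 + 394.2 + 196.68 + 569.52 = 2144.88
link = 2138.01/2144.88 = 0.996797
Link t=1→t=2:
ΣP(t=2)Q(t=1) = 6.20×93 + 1.92×301 + 8.89×38 + 5.77×114 = 576.6 + 577.92 + 337.82 + 657.78 = 2150.12
ΣP(t=1)Q(t=1) = 7.08×93 + 1.48×301 + 7.23×38 + 5.61×114 = 658.44 + 445.48 + 274.74 + 639.54 = 2018.2
link = 2150.12/2018.2 = 1.065365
Link t=2→t=3:
ΣP(t=3)Q(t=2) = 5.34×78 + 2.10×299 + 10.06×39 + 7.43×92 = 416.52 + 627.9 + 392.34 + 683.56 = 2120.32
ΣP(t=2)Q(t=2) = 6.20×78 + 1.92×299 + 8.89×39 + 5.77×92 = 483.6 + 574.08 + 346.71 + 530.84 = 1935.23
link = 2120.32/1935.23 = 1.095642
Chained index = 100 × 0.996797 × 1.065365 × 1.095642 = 116.3521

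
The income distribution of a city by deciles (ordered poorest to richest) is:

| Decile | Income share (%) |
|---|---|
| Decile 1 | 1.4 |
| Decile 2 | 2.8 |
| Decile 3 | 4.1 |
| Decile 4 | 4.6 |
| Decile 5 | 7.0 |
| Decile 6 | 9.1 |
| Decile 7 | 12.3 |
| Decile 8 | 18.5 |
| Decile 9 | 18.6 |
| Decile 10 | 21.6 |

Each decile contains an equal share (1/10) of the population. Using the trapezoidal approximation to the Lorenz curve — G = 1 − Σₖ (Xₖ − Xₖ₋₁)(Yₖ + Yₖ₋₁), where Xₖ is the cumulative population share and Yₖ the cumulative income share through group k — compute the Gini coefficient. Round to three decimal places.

0.390

Cumulative income shares Yₖ: 0.0140, 0.0420, 0.0830, 0.1290, 0.1990, 0.2900, 0.4130, 0.5980, 0.7840, 1.0000
Σ (Xₖ−Xₖ₋₁)(Yₖ+Yₖ₋₁) = (1/10)(0.0140+0.0000) + (1/10)(0.0420+0.0140) + (1/10)(0.0830+0.0420) + (1/10)(0.1290+0.0830) + (1/10)(0.1990+0.1290) + (1/10)(0.2900+0.1990) + (1/10)(0.4130+0.2900) + (1/10)(0.5980+0.4130) + (1/10)(0.7840+0.5980) + (1/10)(1.0000+0.7840)
  = 0.0014 + 0.0056 + 0.0125 + 0.0212 + 0.0328 + 0.0489 + 0.0703 + 0.1011 + 0.1382 + 0.1784 = 0.6104
G = 1 − 0.6104 = 0.3896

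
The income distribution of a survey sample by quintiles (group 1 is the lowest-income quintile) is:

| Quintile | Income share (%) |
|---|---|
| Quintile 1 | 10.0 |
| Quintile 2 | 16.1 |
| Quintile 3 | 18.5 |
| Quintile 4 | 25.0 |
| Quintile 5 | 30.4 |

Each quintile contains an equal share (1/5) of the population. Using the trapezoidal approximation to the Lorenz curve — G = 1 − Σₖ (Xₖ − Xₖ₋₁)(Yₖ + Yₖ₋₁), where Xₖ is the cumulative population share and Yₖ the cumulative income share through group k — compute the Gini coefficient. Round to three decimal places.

0.199

Cumulative income shares Yₖ: 0.1000, 0.2610, 0.4460, 0.6960, 1.0000
Σ (Xₖ−Xₖ₋₁)(Yₖ+Yₖ₋₁) = (1/5)(0.1000+0.0000) + (1/5)(0.2610+0.1000) + (1/5)(0.4460+0.2610) + (1/5)(0.6960+0.4460) + (1/5)(1.0000+0.6960)
  = 0.0200 + 0.0722 + 0.1414 + 0.2284 + 0.3392 = 0.8012
G = 1 − 0.8012 = 0.1988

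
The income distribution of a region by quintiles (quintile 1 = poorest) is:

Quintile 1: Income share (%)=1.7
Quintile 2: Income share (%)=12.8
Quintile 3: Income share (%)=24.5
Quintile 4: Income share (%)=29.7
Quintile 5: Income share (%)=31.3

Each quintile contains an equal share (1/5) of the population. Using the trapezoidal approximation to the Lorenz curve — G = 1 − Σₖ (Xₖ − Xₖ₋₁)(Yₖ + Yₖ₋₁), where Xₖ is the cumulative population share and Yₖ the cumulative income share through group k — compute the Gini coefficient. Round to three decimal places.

0.304

Cumulative income shares Yₖ: 0.0170, 0.1450, 0.3900, 0.6870, 1.0000
Σ (Xₖ−Xₖ₋₁)(Yₖ+Yₖ₋₁) = (1/5)(0.0170+0.0000) + (1/5)(0.1450+0.0170) + (1/5)(0.3900+0.1450) + (1/5)(0.6870+0.3900) + (1/5)(1.0000+0.6870)
  = 0.0034 + 0.0324 + 0.1070 + 0.2154 + 0.3374 = 0.6956
G = 1 − 0.6956 = 0.3044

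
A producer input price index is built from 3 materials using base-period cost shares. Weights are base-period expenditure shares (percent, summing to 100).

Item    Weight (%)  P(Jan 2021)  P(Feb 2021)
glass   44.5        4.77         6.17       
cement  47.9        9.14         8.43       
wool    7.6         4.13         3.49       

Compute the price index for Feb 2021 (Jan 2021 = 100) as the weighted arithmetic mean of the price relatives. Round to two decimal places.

glass: 44.5 × (6.17/4.77) = 44.5 × 1.293501 = 57.5608
cement: 47.9 × (8.43/9.14) = 47.9 × 0.922319 = 44.1791
wool: 7.6 × (3.49/4.13) = 7.6 × 0.845036 = 6.4223
Index = Σ wᵢ·(p₁ᵢ/p₀ᵢ) = 57.5608 + 44.1791 + 6.4223 = 108.1622

108.16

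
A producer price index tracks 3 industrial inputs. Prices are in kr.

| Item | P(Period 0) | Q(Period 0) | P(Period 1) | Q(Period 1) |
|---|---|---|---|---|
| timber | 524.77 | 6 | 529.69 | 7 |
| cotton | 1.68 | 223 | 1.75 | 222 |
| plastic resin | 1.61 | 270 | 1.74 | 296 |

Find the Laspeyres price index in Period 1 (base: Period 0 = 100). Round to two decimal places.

102.03

Laspeyres price index uses base-period quantities as weights.
ΣP(Period 1)·Q(Period 0) = 529.69×6 + 1.75×223 + 1.74×270 = 3178.14 + 390.25 + 469.8 = 4038.19
ΣP(Period 0)·Q(Period 0) = 524.77×6 + 1.68×223 + 1.61×270 = 3148.62 + 374.64 + 434.7 = 3957.96
Index = 4038.19 / 3957.96 × 100 = 102.0271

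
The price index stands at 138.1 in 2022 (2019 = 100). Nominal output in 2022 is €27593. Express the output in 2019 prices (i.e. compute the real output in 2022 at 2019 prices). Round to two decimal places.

19980.45

Real = Nominal ÷ (Index/100) = 27593 ÷ (138.1/100)
     = 27593 ÷ 1.381 = 19980.4490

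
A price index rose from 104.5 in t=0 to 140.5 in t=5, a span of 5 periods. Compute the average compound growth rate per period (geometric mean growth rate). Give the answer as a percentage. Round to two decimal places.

Growth factor = (140.5/104.5)^(1/5) = (1.344498)^(1/5) = 1.060992
Growth rate = 1.060992 − 1 = 0.060992 = 6.0992%

6.10%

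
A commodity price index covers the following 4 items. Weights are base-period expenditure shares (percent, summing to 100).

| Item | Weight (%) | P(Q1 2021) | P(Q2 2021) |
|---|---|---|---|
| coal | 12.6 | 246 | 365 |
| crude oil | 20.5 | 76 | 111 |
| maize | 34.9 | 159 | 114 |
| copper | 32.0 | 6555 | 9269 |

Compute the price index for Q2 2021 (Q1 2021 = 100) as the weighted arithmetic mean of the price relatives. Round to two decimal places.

118.91

coal: 12.6 × (365/246) = 12.6 × 1.483740 = 18.6951
crude oil: 20.5 × (111/76) = 20.5 × 1.460526 = 29.9408
maize: 34.9 × (114/159) = 34.9 × 0.716981 = 25.0226
copper: 32.0 × (9269/6555) = 32.0 × 1.414035 = 45.2491
Index = Σ wᵢ·(p₁ᵢ/p₀ᵢ) = 18.6951 + 29.9408 + 25.0226 + 45.2491 = 118.9077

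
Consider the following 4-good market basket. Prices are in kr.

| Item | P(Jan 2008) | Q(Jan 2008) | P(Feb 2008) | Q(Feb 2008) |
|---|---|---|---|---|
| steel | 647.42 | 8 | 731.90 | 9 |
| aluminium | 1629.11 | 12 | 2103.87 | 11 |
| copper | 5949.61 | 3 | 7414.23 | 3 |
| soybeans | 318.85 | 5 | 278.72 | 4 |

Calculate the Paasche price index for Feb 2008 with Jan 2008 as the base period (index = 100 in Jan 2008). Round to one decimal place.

Paasche price index uses current-period quantities as weights.
ΣP(Feb 2008)·Q(Feb 2008) = 731.90×9 + 2103.87×11 + 7414.23×3 + 278.72×4 = 6587.1 + 23142.57 + 22242.69 + 1114.88 = 53087.24
ΣP(Jan 2008)·Q(Feb 2008) = 647.42×9 + 1629.11×11 + 5949.61×3 + 318.85×4 = 5826.78 + 17920.21 + 17848.83 + 1275.4 = 42871.22
Index = 53087.24 / 42871.22 × 100 = 123.8296

123.8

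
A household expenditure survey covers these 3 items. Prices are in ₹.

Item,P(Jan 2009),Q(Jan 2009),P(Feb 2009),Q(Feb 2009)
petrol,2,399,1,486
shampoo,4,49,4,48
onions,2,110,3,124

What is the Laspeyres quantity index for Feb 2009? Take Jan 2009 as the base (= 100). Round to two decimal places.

116.31

Laspeyres quantity index uses base-period prices as weights.
ΣP(Jan 2009)·Q(Feb 2009) = 2×486 + 4×48 + 2×124 = 972 + 192 + 248 = 1412
ΣP(Jan 2009)·Q(Jan 2009) = 2×399 + 4×49 + 2×110 = 798 + 196 + 220 = 1214
Index = 1412 / 1214 × 100 = 116.3097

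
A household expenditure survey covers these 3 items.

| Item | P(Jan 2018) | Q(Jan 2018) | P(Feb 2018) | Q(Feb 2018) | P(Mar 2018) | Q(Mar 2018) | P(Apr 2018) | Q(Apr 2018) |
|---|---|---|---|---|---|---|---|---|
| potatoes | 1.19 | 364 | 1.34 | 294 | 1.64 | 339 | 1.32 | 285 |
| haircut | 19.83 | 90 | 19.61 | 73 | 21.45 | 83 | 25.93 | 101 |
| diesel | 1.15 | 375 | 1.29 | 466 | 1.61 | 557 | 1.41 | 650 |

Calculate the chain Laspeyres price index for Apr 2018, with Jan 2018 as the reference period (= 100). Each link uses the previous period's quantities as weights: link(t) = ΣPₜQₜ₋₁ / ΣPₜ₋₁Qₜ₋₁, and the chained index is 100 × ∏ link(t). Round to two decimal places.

124.71

Link Jan 2018→Feb 2018:
ΣP(Feb 2018)Q(Jan 2018) = 1.34×364 + 19.61×90 + 1.29×375 = 487.76 + 1764.9 + 483.75 = 2736.41
ΣP(Jan 2018)Q(Jan 2018) = 1.19×364 + 19.83×90 + 1.15×375 = 433.16 + 1784.7 + 431.25 = 2649.11
link = 2736.41/2649.11 = 1.032954
Link Feb 2018→Mar 2018:
ΣP(Mar 2018)Q(Feb 2018) = 1.64×294 + 21.45×73 + 1.61×466 = 482.16 + 1565.85 + 750.26 = 2798.27
ΣP(Feb 2018)Q(Feb 2018) = 1.34×294 + 19.61×73 + 1.29×466 = 393.96 + 1431.53 + 601.14 = 2426.63
link = 2798.27/2426.63 = 1.153151
Link Mar 2018→Apr 2018:
ΣP(Apr 2018)Q(Mar 2018) = 1.32×339 + 25.93×83 + 1.41×557 = 447.48 + 2152.19 + 785.37 = 3385.04
ΣP(Mar 2018)Q(Mar 2018) = 1.64×339 + 21.45×83 + 1.61×557 = 555.96 + 1780.35 + 896.77 = 3233.08
link = 3385.04/3233.08 = 1.047002
Chained index = 100 × 1.032954 × 1.153151 × 1.047002 = 124.7138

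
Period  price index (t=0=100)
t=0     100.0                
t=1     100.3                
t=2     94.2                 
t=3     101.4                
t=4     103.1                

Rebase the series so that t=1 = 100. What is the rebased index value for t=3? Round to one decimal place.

Rebased(t=3) = 101.4 / 100.3 × 100 = 101.0967

101.1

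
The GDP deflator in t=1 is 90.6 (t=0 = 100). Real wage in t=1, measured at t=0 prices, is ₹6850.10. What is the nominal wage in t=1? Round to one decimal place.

Nominal = Real × (Index/100) = 6850.10 × (90.6/100)
        = 6850.10 × 0.906 = 6206.1906

6206.2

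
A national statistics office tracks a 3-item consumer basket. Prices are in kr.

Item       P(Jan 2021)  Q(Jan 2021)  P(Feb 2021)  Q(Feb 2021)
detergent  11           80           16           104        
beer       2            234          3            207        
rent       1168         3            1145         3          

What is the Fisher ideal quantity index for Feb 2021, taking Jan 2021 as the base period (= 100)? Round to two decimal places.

104.96

Laspeyres component (base-period weights):
ΣP(Jan 2021)Q(Feb 2021) = 11×104 + 2×207 + 1168×3 = 1144 + 414 + 3504 = 5062
ΣP(Jan 2021)Q(Jan 2021) = 11×80 + 2×234 + 1168×3 = 880 + 468 + 3504 = 4852
L = 5062 / 4852 × 100 = 104.3281
Paasche component (current-period weights):
ΣP(Feb 2021)Q(Feb 2021) = 16×104 + 3×207 + 1145×3 = 1664 + 621 + 3435 = 5720
ΣP(Feb 2021)Q(Jan 2021) = 16×80 + 3×234 + 1145×3 = 1280 + 702 + 3435 = 5417
P = 5720 / 5417 × 100 = 105.5935
Fisher = √(L × P) = √(104.3281 × 105.5935) = 104.9589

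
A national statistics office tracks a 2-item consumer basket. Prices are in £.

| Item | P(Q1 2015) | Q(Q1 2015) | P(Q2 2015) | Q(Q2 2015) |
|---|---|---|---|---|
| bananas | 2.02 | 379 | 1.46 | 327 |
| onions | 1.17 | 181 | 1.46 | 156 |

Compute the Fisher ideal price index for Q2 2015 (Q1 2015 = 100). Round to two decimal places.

Laspeyres component (base-period weights):
ΣP(Q2 2015)Q(Q1 2015) = 1.46×379 + 1.46×181 = 553.34 + 264.26 = 817.6
ΣP(Q1 2015)Q(Q1 2015) = 2.02×379 + 1.17×181 = 765.58 + 211.77 = 977.35
L = 817.6 / 977.35 × 100 = 83.6548
Paasche component (current-period weights):
ΣP(Q2 2015)Q(Q2 2015) = 1.46×327 + 1.46×156 = 477.42 + 227.76 = 705.18
ΣP(Q1 2015)Q(Q2 2015) = 2.02×327 + 1.17×156 = 660.54 + 182.52 = 843.06
P = 705.18 / 843.06 × 100 = 83.6453
Fisher = √(L × P) = √(83.6548 × 83.6453) = 83.6500

83.65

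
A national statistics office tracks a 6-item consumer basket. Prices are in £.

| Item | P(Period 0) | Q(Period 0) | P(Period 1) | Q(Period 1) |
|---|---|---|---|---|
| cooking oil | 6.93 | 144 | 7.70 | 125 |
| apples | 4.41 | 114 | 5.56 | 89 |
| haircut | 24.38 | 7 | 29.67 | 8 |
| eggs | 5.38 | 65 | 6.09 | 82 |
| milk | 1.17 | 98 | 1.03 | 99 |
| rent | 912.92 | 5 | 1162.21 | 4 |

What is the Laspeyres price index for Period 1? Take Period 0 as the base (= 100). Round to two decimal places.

123.25

Laspeyres price index uses base-period quantities as weights.
ΣP(Period 1)·Q(Period 0) = 7.70×144 + 5.56×114 + 29.67×7 + 6.09×65 + 1.03×98 + 1162.21×5 = 1108.8 + 633.84 + 207.69 + 395.85 + 100.94 + 5811.05 = 8258.17
ΣP(Period 0)·Q(Period 0) = 6.93×144 + 4.41×114 + 24.38×7 + 5.38×65 + 1.17×98 + 912.92×5 = 997.92 + 502.74 + 170.66 + 349.7 + 114.66 + 4564.6 = 6700.28
Index = 8258.17 / 6700.28 × 100 = 123.2511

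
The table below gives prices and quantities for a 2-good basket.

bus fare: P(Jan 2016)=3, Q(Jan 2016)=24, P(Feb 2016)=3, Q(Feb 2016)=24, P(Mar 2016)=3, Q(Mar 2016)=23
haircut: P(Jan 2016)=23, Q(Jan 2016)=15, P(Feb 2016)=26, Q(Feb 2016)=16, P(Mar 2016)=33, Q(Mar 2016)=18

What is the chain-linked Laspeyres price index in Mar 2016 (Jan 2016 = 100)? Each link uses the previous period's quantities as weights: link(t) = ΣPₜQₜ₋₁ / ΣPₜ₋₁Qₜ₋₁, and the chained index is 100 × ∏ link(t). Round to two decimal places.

136.22

Link Jan 2016→Feb 2016:
ΣP(Feb 2016)Q(Jan 2016) = 3×24 + 26×15 = 72 + 390 = 462
ΣP(Jan 2016)Q(Jan 2016) = 3×24 + 23×15 = 72 + 345 = 417
link = 462/417 = 1.107914
Link Feb 2016→Mar 2016:
ΣP(Mar 2016)Q(Feb 2016) = 3×24 + 33×16 = 72 + 528 = 600
ΣP(Feb 2016)Q(Feb 2016) = 3×24 + 26×16 = 72 + 416 = 488
link = 600/488 = 1.229508
Chained index = 100 × 1.107914 × 1.229508 = 136.2189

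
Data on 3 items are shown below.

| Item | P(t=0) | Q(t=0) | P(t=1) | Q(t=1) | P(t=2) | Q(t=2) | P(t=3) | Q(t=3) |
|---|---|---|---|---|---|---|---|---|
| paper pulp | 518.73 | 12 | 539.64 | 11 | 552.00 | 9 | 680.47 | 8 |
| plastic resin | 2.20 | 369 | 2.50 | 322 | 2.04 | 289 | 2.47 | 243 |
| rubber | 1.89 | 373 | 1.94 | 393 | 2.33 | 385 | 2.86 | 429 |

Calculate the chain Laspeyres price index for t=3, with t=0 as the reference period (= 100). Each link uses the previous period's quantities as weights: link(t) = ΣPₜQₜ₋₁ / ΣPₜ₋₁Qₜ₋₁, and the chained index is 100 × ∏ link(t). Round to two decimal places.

Link t=0→t=1:
ΣP(t=1)Q(t=0) = 539.64×12 + 2.50×369 + 1.94×373 = 6475.68 + 922.5 + 723.62 = 8121.8
ΣP(t=0)Q(t=0) = 518.73×12 + 2.20×369 + 1.89×373 = 6224.76 + 811.8 + 704.97 = 7741.53
link = 8121.8/7741.53 = 1.049121
Link t=1→t=2:
ΣP(t=2)Q(t=1) = 552.00×11 + 2.04×322 + 2.33×393 = 6072 + 656.88 + 915.69 = 7644.57
ΣP(t=1)Q(t=1) = 539.64×11 + 2.50×322 + 1.94×393 = 5936.04 + 805 + 762.42 = 7503.46
link = 7644.57/7503.46 = 1.018806
Link t=2→t=3:
ΣP(t=3)Q(t=2) = 680.47×9 + 2.47×289 + 2.86×385 = 6124.23 + 713.83 + 1101.1 = 7939.16
ΣP(t=2)Q(t=2) = 552.00×9 + 2.04×289 + 2.33×385 = 4968 + 589.56 + 897.05 = 6454.61
link = 7939.16/6454.61 = 1.229998
Chained index = 100 × 1.049121 × 1.018806 × 1.229998 = 131.4684

131.47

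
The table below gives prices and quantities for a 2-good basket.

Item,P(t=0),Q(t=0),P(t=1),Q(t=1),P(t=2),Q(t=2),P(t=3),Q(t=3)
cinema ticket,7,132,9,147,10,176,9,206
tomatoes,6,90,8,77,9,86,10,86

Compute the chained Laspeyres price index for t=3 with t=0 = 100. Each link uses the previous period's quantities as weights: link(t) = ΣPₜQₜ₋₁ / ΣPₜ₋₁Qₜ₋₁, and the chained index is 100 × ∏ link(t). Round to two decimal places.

Link t=0→t=1:
ΣP(t=1)Q(t=0) = 9×132 + 8×90 = 1188 + 720 = 1908
ΣP(t=0)Q(t=0) = 7×132 + 6×90 = 924 + 540 = 1464
link = 1908/1464 = 1.303279
Link t=1→t=2:
ΣP(t=2)Q(t=1) = 10×147 + 9×77 = 1470 + 693 = 2163
ΣP(t=1)Q(t=1) = 9×147 + 8×77 = 1323 + 616 = 1939
link = 2163/1939 = 1.115523
Link t=2→t=3:
ΣP(t=3)Q(t=2) = 9×176 + 10×86 = 1584 + 860 = 2444
ΣP(t=2)Q(t=2) = 10×176 + 9×86 = 1760 + 774 = 2534
link = 2444/2534 = 0.964483
Chained index = 100 × 1.303279 × 1.115523 × 0.964483 = 140.2202

140.22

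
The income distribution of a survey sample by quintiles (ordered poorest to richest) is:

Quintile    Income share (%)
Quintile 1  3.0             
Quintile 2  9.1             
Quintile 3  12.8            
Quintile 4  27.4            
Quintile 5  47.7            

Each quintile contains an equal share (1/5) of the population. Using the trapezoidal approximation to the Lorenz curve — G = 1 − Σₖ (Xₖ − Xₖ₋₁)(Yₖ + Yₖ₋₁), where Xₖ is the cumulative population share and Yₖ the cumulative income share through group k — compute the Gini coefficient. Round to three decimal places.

0.431

Cumulative income shares Yₖ: 0.0300, 0.1210, 0.2490, 0.5230, 1.0000
Σ (Xₖ−Xₖ₋₁)(Yₖ+Yₖ₋₁) = (1/5)(0.0300+0.0000) + (1/5)(0.1210+0.0300) + (1/5)(0.2490+0.1210) + (1/5)(0.5230+0.2490) + (1/5)(1.0000+0.5230)
  = 0.0060 + 0.0302 + 0.0740 + 0.1544 + 0.3046 = 0.5692
G = 1 − 0.5692 = 0.4308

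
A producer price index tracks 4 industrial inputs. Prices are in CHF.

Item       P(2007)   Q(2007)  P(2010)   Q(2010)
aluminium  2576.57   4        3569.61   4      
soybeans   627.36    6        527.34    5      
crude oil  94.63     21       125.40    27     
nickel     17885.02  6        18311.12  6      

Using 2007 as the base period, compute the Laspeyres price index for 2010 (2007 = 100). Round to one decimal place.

Laspeyres price index uses base-period quantities as weights.
ΣP(2010)·Q(2007) = 3569.61×4 + 527.34×6 + 125.40×21 + 18311.12×6 = 14278.44 + 3164.04 + 2633.4 + 109866.72 = 129942.6
ΣP(2007)·Q(2007) = 2576.57×4 + 627.36×6 + 94.63×21 + 17885.02×6 = 10306.28 + 3764.16 + 1987.23 + 107310.12 = 123367.79
Index = 129942.6 / 123367.79 × 100 = 105.3294

105.3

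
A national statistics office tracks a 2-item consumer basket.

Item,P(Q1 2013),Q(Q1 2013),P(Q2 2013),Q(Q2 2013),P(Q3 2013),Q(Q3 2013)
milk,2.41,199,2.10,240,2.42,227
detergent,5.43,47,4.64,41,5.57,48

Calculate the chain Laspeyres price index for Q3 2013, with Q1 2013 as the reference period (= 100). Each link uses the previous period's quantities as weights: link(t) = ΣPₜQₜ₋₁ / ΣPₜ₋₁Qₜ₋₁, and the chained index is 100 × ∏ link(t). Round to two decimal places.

100.88

Link Q1 2013→Q2 2013:
ΣP(Q2 2013)Q(Q1 2013) = 2.10×199 + 4.64×47 = 417.9 + 218.08 = 635.98
ΣP(Q1 2013)Q(Q1 2013) = 2.41×199 + 5.43×47 = 479.59 + 255.21 = 734.8
link = 635.98/734.8 = 0.865514
Link Q2 2013→Q3 2013:
ΣP(Q3 2013)Q(Q2 2013) = 2.42×240 + 5.57×41 = 580.8 + 228.37 = 809.17
ΣP(Q2 2013)Q(Q2 2013) = 2.10×240 + 4.64×41 = 504 + 190.24 = 694.24
link = 809.17/694.24 = 1.165548
Chained index = 100 × 0.865514 × 1.165548 = 100.8799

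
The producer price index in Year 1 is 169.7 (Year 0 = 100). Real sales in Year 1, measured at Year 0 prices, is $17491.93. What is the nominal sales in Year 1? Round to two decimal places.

29683.81

Nominal = Real × (Index/100) = 17491.93 × (169.7/100)
        = 17491.93 × 1.697 = 29683.8052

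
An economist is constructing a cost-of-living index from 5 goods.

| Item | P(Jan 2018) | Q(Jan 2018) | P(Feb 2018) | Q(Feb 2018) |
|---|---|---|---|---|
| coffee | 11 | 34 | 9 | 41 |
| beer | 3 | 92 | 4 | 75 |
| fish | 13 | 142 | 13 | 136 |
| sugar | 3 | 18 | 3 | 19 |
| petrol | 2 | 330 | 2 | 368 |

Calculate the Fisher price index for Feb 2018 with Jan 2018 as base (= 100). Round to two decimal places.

Laspeyres component (base-period weights):
ΣP(Feb 2018)Q(Jan 2018) = 9×34 + 4×92 + 13×142 + 3×18 + 2×330 = 306 + 368 + 1846 + 54 + 660 = 3234
ΣP(Jan 2018)Q(Jan 2018) = 11×34 + 3×92 + 13×142 + 3×18 + 2×330 = 374 + 276 + 1846 + 54 + 660 = 3210
L = 3234 / 3210 × 100 = 100.7477
Paasche component (current-period weights):
ΣP(Feb 2018)Q(Feb 2018) = 9×41 + 4×75 + 13×136 + 3×19 + 2×368 = 369 + 300 + 1768 + 57 + 736 = 3230
ΣP(Jan 2018)Q(Feb 2018) = 11×41 + 3×75 + 13×136 + 3×19 + 2×368 = 451 + 225 + 1768 + 57 + 736 = 3237
P = 3230 / 3237 × 100 = 99.7838
Fisher = √(L × P) = √(100.7477 × 99.7838) = 100.2645

100.26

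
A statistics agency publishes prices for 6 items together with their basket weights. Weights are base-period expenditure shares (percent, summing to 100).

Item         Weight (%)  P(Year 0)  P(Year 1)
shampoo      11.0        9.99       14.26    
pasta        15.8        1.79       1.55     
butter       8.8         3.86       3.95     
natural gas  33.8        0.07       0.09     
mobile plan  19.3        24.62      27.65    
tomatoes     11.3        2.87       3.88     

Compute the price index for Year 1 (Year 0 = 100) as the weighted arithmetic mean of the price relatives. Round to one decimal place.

shampoo: 11.0 × (14.26/9.99) = 11.0 × 1.427427 = 15.7017
pasta: 15.8 × (1.55/1.79) = 15.8 × 0.865922 = 13.6816
butter: 8.8 × (3.95/3.86) = 8.8 × 1.023316 = 9.0052
natural gas: 33.8 × (0.09/0.07) = 33.8 × 1.285714 = 43.4571
mobile plan: 19.3 × (27.65/24.62) = 19.3 × 1.123071 = 21.6753
tomatoes: 11.3 × (3.88/2.87) = 11.3 × 1.351916 = 15.2767
Index = Σ wᵢ·(p₁ᵢ/p₀ᵢ) = 15.7017 + 13.6816 + 9.0052 + 43.4571 + 21.6753 + 15.2767 = 118.7975

118.8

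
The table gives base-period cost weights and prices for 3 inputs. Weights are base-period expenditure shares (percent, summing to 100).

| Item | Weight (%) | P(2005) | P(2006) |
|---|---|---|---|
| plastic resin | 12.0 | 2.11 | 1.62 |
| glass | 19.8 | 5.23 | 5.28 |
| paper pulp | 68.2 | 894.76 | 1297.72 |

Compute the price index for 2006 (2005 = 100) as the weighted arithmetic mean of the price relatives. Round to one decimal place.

plastic resin: 12.0 × (1.62/2.11) = 12.0 × 0.767773 = 9.2133
glass: 19.8 × (5.28/5.23) = 19.8 × 1.009560 = 19.9893
paper pulp: 68.2 × (1297.72/894.76) = 68.2 × 1.450355 = 98.9142
Index = Σ wᵢ·(p₁ᵢ/p₀ᵢ) = 9.2133 + 19.9893 + 98.9142 = 128.1168

128.1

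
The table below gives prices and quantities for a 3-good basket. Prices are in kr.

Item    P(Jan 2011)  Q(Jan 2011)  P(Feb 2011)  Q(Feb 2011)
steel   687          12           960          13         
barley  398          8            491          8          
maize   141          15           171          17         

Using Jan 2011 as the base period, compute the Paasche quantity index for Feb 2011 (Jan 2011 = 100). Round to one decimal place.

107.2

Paasche quantity index uses current-period prices as weights.
ΣP(Feb 2011)·Q(Feb 2011) = 960×13 + 491×8 + 171×17 = 12480 + 3928 + 2907 = 19315
ΣP(Feb 2011)·Q(Jan 2011) = 960×12 + 491×8 + 171×15 = 11520 + 3928 + 2565 = 18013
Index = 19315 / 18013 × 100 = 107.2281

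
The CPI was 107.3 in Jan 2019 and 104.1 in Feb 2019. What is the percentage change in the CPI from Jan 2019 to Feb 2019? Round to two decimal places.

-2.98%

Change = (104.1 − 107.3) / 107.3 × 100
       = -3.2 / 107.3 × 100 = -2.9823%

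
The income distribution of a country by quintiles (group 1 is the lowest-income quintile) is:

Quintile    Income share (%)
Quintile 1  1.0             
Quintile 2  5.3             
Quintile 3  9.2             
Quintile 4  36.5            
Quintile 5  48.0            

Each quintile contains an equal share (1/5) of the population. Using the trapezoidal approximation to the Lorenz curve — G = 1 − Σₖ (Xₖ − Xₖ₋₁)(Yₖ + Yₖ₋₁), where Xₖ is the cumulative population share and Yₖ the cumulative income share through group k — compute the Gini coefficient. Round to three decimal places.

0.501

Cumulative income shares Yₖ: 0.0100, 0.0630, 0.1550, 0.5200, 1.0000
Σ (Xₖ−Xₖ₋₁)(Yₖ+Yₖ₋₁) = (1/5)(0.0100+0.0000) + (1/5)(0.0630+0.0100) + (1/5)(0.1550+0.0630) + (1/5)(0.5200+0.1550) + (1/5)(1.0000+0.5200)
  = 0.0020 + 0.0146 + 0.0436 + 0.1350 + 0.3040 = 0.4992
G = 1 − 0.4992 = 0.5008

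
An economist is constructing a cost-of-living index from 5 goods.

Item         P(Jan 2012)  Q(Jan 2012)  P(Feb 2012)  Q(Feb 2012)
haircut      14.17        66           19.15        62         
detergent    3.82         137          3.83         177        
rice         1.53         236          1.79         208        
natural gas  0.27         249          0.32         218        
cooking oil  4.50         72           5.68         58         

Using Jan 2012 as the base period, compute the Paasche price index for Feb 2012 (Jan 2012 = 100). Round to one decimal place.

Paasche price index uses current-period quantities as weights.
ΣP(Feb 2012)·Q(Feb 2012) = 19.15×62 + 3.83×177 + 1.79×208 + 0.32×218 + 5.68×58 = 1187.3 + 677.91 + 372.32 + 69.76 + 329.44 = 2636.73
ΣP(Jan 2012)·Q(Feb 2012) = 14.17×62 + 3.82×177 + 1.53×208 + 0.27×218 + 4.50×58 = 878.54 + 676.14 + 318.24 + 58.86 + 261 = 2192.78
Index = 2636.73 / 2192.78 × 100 = 120.2460

120.2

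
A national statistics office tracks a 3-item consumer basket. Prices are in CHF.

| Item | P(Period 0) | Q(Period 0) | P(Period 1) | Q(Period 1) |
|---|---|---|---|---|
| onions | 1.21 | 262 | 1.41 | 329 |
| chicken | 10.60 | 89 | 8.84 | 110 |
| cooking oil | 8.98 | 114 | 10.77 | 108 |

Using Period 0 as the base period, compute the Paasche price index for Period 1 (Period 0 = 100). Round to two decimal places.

Paasche price index uses current-period quantities as weights.
ΣP(Period 1)·Q(Period 1) = 1.41×329 + 8.84×110 + 10.77×108 = 463.89 + 972.4 + 1163.16 = 2599.45
ΣP(Period 0)·Q(Period 1) = 1.21×329 + 10.60×110 + 8.98×108 = 398.09 + 1166 + 969.84 = 2533.93
Index = 2599.45 / 2533.93 × 100 = 102.5857

102.59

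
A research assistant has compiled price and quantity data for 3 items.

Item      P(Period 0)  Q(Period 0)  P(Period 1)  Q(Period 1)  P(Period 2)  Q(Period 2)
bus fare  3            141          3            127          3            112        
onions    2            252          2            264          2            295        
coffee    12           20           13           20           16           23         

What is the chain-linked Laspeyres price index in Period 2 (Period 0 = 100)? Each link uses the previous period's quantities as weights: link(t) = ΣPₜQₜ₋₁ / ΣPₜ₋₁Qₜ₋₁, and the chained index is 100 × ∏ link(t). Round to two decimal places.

Link Period 0→Period 1:
ΣP(Period 1)Q(Period 0) = 3×141 + 2×252 + 13×20 = 423 + 504 + 260 = 1187
ΣP(Period 0)Q(Period 0) = 3×141 + 2×252 + 12×20 = 423 + 504 + 240 = 1167
link = 1187/1167 = 1.017138
Link Period 1→Period 2:
ΣP(Period 2)Q(Period 1) = 3×127 + 2×264 + 16×20 = 381 + 528 + 320 = 1229
ΣP(Period 1)Q(Period 1) = 3×127 + 2×264 + 13×20 = 381 + 528 + 260 = 1169
link = 1229/1169 = 1.051326
Chained index = 100 × 1.017138 × 1.051326 = 106.9344

106.93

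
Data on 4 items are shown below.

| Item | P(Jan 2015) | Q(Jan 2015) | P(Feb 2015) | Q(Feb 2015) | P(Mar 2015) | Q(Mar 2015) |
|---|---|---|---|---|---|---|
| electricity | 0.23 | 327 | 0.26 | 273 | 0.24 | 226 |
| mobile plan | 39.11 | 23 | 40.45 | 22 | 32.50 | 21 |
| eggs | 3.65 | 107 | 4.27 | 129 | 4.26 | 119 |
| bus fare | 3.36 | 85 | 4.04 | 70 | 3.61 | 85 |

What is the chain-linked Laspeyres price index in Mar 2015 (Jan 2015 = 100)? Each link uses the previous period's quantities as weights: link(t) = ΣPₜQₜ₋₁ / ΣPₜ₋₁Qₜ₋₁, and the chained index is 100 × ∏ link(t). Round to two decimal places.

97.00

Link Jan 2015→Feb 2015:
ΣP(Feb 2015)Q(Jan 2015) = 0.26×327 + 40.45×23 + 4.27×107 + 4.04×85 = 85.02 + 930.35 + 456.89 + 343.4 = 1815.66
ΣP(Jan 2015)Q(Jan 2015) = 0.23×327 + 39.11×23 + 3.65×107 + 3.36×85 = 75.21 + 899.53 + 390.55 + 285.6 = 1650.89
link = 1815.66/1650.89 = 1.099807
Link Feb 2015→Mar 2015:
ΣP(Mar 2015)Q(Feb 2015) = 0.24×273 + 32.50×22 + 4.26×129 + 3.61×70 = 65.52 + 715 + 549.54 + 252.7 = 1582.76
ΣP(Feb 2015)Q(Feb 2015) = 0.26×273 + 40.45×22 + 4.27×129 + 4.04×70 = 70.98 + 889.9 + 550.83 + 282.8 = 1794.51
link = 1582.76/1794.51 = 0.882001
Chained index = 100 × 1.099807 × 0.882001 = 97.0031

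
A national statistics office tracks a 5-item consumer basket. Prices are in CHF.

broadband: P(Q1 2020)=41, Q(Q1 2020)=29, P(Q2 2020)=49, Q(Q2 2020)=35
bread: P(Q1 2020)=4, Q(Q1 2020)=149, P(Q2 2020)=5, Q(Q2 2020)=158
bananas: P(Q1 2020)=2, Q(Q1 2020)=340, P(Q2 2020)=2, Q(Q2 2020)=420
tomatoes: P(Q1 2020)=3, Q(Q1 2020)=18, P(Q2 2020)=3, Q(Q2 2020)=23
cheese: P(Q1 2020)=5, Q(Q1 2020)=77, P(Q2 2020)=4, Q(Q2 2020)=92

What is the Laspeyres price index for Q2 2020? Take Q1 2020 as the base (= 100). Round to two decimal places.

110.47

Laspeyres price index uses base-period quantities as weights.
ΣP(Q2 2020)·Q(Q1 2020) = 49×29 + 5×149 + 2×340 + 3×18 + 4×77 = 1421 + 745 + 680 + 54 + 308 = 3208
ΣP(Q1 2020)·Q(Q1 2020) = 41×29 + 4×149 + 2×340 + 3×18 + 5×77 = 1189 + 596 + 680 + 54 + 385 = 2904
Index = 3208 / 2904 × 100 = 110.4683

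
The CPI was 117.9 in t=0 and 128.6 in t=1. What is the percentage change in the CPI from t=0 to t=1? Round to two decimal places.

9.08%

Change = (128.6 − 117.9) / 117.9 × 100
       = 10.7 / 117.9 × 100 = 9.0755%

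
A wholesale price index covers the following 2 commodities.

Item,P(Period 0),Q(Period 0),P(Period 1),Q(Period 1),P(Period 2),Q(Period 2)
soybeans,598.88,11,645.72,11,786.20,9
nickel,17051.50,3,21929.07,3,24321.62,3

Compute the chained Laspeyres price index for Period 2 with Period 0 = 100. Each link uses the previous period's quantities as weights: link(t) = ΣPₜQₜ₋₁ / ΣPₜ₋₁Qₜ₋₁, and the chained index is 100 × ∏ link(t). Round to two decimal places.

Link Period 0→Period 1:
ΣP(Period 1)Q(Period 0) = 645.72×11 + 21929.07×3 = 7102.92 + 65787.21 = 72890.13
ΣP(Period 0)Q(Period 0) = 598.88×11 + 17051.50×3 = 6587.68 + 51154.5 = 57742.18
link = 72890.13/57742.18 = 1.262338
Link Period 1→Period 2:
ΣP(Period 2)Q(Period 1) = 786.20×11 + 24321.62×3 = 8648.2 + 72964.86 = 81613.06
ΣP(Period 1)Q(Period 1) = 645.72×11 + 21929.07×3 = 7102.92 + 65787.21 = 72890.13
link = 81613.06/72890.13 = 1.119672
Chained index = 100 × 1.262338 × 1.119672 = 141.3405

141.34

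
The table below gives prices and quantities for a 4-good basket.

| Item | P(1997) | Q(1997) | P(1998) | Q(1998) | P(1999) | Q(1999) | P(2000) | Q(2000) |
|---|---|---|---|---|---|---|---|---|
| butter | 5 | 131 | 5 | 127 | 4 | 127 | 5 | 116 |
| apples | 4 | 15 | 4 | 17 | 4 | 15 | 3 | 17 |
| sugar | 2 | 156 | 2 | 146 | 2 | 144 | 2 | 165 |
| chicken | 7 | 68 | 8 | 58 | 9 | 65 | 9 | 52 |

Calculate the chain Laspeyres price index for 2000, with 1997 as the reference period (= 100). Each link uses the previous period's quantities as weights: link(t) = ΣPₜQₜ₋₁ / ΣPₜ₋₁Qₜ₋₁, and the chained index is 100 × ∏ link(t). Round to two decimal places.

Link 1997→1998:
ΣP(1998)Q(1997) = 5×131 + 4×15 + 2×156 + 8×68 = 655 + 60 + 312 + 544 = 1571
ΣP(1997)Q(1997) = 5×131 + 4×15 + 2×156 + 7×68 = 655 + 60 + 312 + 476 = 1503
link = 1571/1503 = 1.045243
Link 1998→1999:
ΣP(1999)Q(1998) = 4×127 + 4×17 + 2×146 + 9×58 = 508 + 68 + 292 + 522 = 1390
ΣP(1998)Q(1998) = 5×127 + 4×17 + 2×146 + 8×58 = 635 + 68 + 292 + 464 = 1459
link = 1390/1459 = 0.952707
Link 1999→2000:
ΣP(2000)Q(1999) = 5×127 + 3×15 + 2×144 + 9×65 = 635 + 45 + 288 + 585 = 1553
ΣP(1999)Q(1999) = 4×127 + 4×15 + 2×144 + 9×65 = 508 + 60 + 288 + 585 = 1441
link = 1553/1441 = 1.077724
Chained index = 100 × 1.045243 × 0.952707 × 1.077724 = 107.3209

107.32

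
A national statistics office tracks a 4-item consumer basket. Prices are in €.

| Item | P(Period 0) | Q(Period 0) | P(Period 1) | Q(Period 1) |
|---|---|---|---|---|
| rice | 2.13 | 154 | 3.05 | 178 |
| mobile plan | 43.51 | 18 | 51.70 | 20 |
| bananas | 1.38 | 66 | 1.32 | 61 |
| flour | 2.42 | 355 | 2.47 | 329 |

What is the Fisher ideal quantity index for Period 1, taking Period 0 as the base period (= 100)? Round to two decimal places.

103.89

Laspeyres component (base-period weights):
ΣP(Period 0)Q(Period 1) = 2.13×178 + 43.51×20 + 1.38×61 + 2.42×329 = 379.14 + 870.2 + 84.18 + 796.18 = 2129.7
ΣP(Period 0)Q(Period 0) = 2.13×154 + 43.51×18 + 1.38×66 + 2.42×355 = 328.02 + 783.18 + 91.08 + 859.1 = 2061.38
L = 2129.7 / 2061.38 × 100 = 103.3143
Paasche component (current-period weights):
ΣP(Period 1)Q(Period 1) = 3.05×178 + 51.70×20 + 1.32×61 + 2.47×329 = 542.9 + 1034 + 80.52 + 812.63 = 2470.05
ΣP(Period 1)Q(Period 0) = 3.05×154 + 51.70×18 + 1.32×66 + 2.47×355 = 469.7 + 930.6 + 87.12 + 876.85 = 2364.27
P = 2470.05 / 2364.27 × 100 = 104.4741
Fisher = √(L × P) = √(103.3143 × 104.4741) = 103.8926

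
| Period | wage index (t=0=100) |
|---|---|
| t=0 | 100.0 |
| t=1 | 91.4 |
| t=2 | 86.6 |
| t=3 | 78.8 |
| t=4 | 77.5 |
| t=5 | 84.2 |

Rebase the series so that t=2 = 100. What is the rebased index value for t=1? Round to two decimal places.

Rebased(t=1) = 91.4 / 86.6 × 100 = 105.5427

105.54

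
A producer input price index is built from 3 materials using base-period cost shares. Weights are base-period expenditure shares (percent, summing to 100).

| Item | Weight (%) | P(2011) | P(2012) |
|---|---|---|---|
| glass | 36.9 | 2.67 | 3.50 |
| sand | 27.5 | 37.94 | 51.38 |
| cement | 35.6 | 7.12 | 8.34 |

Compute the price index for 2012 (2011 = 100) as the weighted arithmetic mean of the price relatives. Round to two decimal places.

glass: 36.9 × (3.50/2.67) = 36.9 × 1.310861 = 48.3708
sand: 27.5 × (51.38/37.94) = 27.5 × 1.354244 = 37.2417
cement: 35.6 × (8.34/7.12) = 35.6 × 1.171348 = 41.7000
Index = Σ wᵢ·(p₁ᵢ/p₀ᵢ) = 48.3708 + 37.2417 + 41.7000 = 127.3125

127.31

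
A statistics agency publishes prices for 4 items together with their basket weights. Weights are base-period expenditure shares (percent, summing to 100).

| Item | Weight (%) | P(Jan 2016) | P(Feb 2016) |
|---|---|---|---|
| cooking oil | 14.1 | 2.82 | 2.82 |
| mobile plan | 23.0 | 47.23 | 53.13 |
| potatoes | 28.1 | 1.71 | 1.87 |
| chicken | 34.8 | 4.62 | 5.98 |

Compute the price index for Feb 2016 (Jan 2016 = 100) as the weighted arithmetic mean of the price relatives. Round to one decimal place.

cooking oil: 14.1 × (2.82/2.82) = 14.1 × 1.000000 = 14.1000
mobile plan: 23.0 × (53.13/47.23) = 23.0 × 1.124921 = 25.8732
potatoes: 28.1 × (1.87/1.71) = 28.1 × 1.093567 = 30.7292
chicken: 34.8 × (5.98/4.62) = 34.8 × 1.294372 = 45.0442
Index = Σ wᵢ·(p₁ᵢ/p₀ᵢ) = 14.1000 + 25.8732 + 30.7292 + 45.0442 = 115.7466

115.7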